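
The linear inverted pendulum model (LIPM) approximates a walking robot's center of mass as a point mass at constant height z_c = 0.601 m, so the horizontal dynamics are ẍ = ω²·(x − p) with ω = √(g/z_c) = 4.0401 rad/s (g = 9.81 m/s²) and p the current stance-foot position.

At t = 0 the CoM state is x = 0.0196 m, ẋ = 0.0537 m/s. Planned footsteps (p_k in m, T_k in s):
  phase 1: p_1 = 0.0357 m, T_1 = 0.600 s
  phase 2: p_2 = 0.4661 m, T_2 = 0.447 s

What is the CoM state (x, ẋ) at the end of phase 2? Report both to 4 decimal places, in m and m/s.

x = -0.9756, ẋ = -5.5371

phase 1: p=0.0357, T=0.600, ωT=2.424060, cosh=5.690086, sinh=5.601524; start (x,ẋ)=(0.019600, 0.053700) → end (x,ẋ)=(0.018544, -0.058797)
phase 2: p=0.4661, T=0.447, ωT=1.805925, cosh=3.124959, sinh=2.960637; start (x,ẋ)=(0.018544, -0.058797) → end (x,ẋ)=(-0.975582, -5.537080)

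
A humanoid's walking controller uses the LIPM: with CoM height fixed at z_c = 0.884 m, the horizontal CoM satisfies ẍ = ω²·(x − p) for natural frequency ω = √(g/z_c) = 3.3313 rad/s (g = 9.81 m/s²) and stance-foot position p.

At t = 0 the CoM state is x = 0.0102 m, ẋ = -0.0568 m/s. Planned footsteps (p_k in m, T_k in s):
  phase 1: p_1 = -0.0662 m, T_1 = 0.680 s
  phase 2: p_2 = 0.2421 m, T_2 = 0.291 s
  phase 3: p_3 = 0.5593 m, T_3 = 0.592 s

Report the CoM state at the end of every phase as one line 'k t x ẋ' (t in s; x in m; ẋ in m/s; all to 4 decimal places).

1 0.6800 0.2245 0.9362
2 0.9710 0.5328 1.3456
3 1.5630 1.8853 4.6170

phase 1: p=-0.0662, T=0.680, ωT=2.265284, cosh=4.868830, sinh=4.765030; start (x,ẋ)=(0.010200, -0.056800) → end (x,ẋ)=(0.224533, 0.936204)
phase 2: p=0.2421, T=0.291, ωT=0.969408, cosh=1.507846, sinh=1.128538; start (x,ẋ)=(0.224533, 0.936204) → end (x,ẋ)=(0.532768, 1.345609)
phase 3: p=0.5593, T=0.592, ωT=1.972130, cosh=3.662562, sinh=3.523402; start (x,ẋ)=(0.532768, 1.345609) → end (x,ẋ)=(1.885329, 4.616954)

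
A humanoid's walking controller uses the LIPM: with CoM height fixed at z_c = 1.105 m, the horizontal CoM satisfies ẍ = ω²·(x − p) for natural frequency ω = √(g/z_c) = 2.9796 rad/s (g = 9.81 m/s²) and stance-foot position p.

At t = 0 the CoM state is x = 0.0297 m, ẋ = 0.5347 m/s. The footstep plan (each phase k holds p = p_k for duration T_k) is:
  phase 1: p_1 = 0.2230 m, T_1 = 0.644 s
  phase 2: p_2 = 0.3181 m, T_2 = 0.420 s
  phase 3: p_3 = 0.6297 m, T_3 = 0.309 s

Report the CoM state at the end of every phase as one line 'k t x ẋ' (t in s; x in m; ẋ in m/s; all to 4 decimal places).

1 0.6440 0.1485 -0.0590
2 1.0640 -0.0344 -0.9226
3 1.3730 -0.6634 -3.4325

phase 1: p=0.2230, T=0.644, ωT=1.918862, cosh=3.479989, sinh=3.333215; start (x,ẋ)=(0.029700, 0.534700) → end (x,ẋ)=(0.148476, -0.059037)
phase 2: p=0.3181, T=0.420, ωT=1.251432, cosh=1.890720, sinh=1.604625; start (x,ẋ)=(0.148476, -0.059037) → end (x,ẋ)=(-0.034406, -0.922621)
phase 3: p=0.6297, T=0.309, ωT=0.920696, cosh=1.454640, sinh=1.056398; start (x,ẋ)=(-0.034406, -0.922621) → end (x,ẋ)=(-0.663445, -3.432451)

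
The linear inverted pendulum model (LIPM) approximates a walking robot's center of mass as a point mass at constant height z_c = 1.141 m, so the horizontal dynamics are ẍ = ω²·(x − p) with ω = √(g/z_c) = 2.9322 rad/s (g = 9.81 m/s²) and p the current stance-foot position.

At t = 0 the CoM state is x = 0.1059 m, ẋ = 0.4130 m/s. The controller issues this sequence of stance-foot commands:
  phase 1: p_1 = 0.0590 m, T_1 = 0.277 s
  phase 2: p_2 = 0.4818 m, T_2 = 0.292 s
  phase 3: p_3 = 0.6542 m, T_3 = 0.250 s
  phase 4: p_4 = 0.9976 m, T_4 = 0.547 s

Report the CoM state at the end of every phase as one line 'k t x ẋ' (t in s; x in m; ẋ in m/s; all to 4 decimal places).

1 0.2770 0.2496 0.6813
2 0.5690 0.3834 0.2899
3 0.8190 0.3864 -0.2644
4 1.3660 -0.7985 -4.9593

phase 1: p=0.0590, T=0.277, ωT=0.812219, cosh=1.348387, sinh=0.904515; start (x,ẋ)=(0.105900, 0.413000) → end (x,ẋ)=(0.249640, 0.681273)
phase 2: p=0.4818, T=0.292, ωT=0.856202, cosh=1.389488, sinh=0.964716; start (x,ẋ)=(0.249640, 0.681273) → end (x,ẋ)=(0.383361, 0.289901)
phase 3: p=0.6542, T=0.250, ωT=0.733050, cosh=1.280930, sinh=0.800489; start (x,ẋ)=(0.383361, 0.289901) → end (x,ẋ)=(0.386417, -0.264369)
phase 4: p=0.9976, T=0.547, ωT=1.603913, cosh=2.586781, sinh=2.385673; start (x,ẋ)=(0.386417, -0.264369) → end (x,ẋ)=(-0.798491, -4.959258)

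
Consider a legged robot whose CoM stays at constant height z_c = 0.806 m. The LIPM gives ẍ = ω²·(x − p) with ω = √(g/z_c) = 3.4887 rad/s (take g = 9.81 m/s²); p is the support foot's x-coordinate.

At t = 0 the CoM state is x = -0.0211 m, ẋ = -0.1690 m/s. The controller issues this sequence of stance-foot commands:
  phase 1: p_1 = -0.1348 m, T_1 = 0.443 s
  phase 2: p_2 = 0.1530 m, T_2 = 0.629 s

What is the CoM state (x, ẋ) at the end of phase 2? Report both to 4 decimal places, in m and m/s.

x = 0.2209, ẋ = 0.3354

phase 1: p=-0.1348, T=0.443, ωT=1.545494, cosh=2.451748, sinh=2.238541; start (x,ẋ)=(-0.021100, -0.169000) → end (x,ẋ)=(0.035524, 0.473606)
phase 2: p=0.1530, T=0.629, ωT=2.194392, cosh=4.542986, sinh=4.431560; start (x,ẋ)=(0.035524, 0.473606) → end (x,ẋ)=(0.220912, 0.335362)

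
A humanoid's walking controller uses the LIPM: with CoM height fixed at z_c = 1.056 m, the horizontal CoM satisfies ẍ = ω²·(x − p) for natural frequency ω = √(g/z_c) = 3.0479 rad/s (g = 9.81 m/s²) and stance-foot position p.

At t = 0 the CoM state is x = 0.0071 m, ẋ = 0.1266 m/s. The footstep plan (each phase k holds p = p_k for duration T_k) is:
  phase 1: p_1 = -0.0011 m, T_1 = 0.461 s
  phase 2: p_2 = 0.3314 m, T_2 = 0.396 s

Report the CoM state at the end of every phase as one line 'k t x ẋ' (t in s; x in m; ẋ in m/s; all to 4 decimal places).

1 0.4610 0.0962 0.3214
2 0.8570 0.0635 -0.5059

phase 1: p=-0.0011, T=0.461, ωT=1.405082, cosh=2.160604, sinh=1.915257; start (x,ẋ)=(0.007100, 0.126600) → end (x,ẋ)=(0.096171, 0.321400)
phase 2: p=0.3314, T=0.396, ωT=1.206968, cosh=1.821218, sinh=1.522115; start (x,ẋ)=(0.096171, 0.321400) → end (x,ẋ)=(0.063502, -0.505950)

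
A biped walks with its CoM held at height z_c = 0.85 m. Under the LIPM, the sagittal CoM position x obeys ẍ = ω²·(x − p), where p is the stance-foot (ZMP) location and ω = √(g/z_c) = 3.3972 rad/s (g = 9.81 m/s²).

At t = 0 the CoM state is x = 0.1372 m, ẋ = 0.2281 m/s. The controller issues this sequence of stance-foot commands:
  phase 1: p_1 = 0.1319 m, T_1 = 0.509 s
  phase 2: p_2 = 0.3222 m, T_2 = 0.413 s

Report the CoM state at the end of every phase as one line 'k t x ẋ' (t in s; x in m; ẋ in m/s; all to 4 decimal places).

phase 1: p=0.1319, T=0.509, ωT=1.729175, cosh=2.906716, sinh=2.729285; start (x,ẋ)=(0.137200, 0.228100) → end (x,ẋ)=(0.330559, 0.712163)
phase 2: p=0.3222, T=0.413, ωT=1.403044, cosh=2.156704, sinh=1.910857; start (x,ẋ)=(0.330559, 0.712163) → end (x,ẋ)=(0.740806, 1.590191)

1 0.5090 0.3306 0.7122
2 0.9220 0.7408 1.5902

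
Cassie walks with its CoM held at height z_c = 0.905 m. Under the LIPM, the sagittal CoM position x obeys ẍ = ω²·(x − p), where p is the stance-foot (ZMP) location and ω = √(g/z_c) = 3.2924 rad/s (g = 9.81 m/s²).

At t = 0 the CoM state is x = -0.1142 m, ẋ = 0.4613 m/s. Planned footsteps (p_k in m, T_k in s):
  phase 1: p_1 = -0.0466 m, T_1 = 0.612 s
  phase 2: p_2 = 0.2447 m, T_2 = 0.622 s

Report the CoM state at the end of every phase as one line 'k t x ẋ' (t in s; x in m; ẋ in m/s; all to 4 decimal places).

1 0.6120 0.2115 0.9409
2 1.2340 1.2029 3.2904

phase 1: p=-0.0466, T=0.612, ωT=2.014949, cosh=3.816835, sinh=3.683508; start (x,ẋ)=(-0.114200, 0.461300) → end (x,ẋ)=(0.211480, 0.940882)
phase 2: p=0.2447, T=0.622, ωT=2.047873, cosh=3.940202, sinh=3.811193; start (x,ẋ)=(0.211480, 0.940882) → end (x,ẋ)=(1.202947, 3.290424)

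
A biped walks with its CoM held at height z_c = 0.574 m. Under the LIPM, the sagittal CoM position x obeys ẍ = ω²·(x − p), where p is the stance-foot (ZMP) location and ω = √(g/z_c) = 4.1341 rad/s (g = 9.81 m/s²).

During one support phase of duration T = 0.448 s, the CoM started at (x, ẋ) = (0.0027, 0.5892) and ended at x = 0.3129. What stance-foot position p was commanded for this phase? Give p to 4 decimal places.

p = 0.0613

ωT = 4.1341·0.448 = 1.852077; cosh(ωT) = 3.264976, sinh(ωT) = 3.108065
x(T) = p + (x₀−p)·cosh(ωT) + (ẋ₀/ω)·sinh(ωT) ⇒ p·(1 − cosh) = x(T) − x₀·cosh − (ẋ₀/ω)·sinh
numerator   = 0.3129 − (0.0027)·3.264976 − (0.5892/4.1341)·3.108065 = -0.138883
denominator = 1 − 3.264976 = -2.264976
p = -0.138883 / -2.264976 = 0.0613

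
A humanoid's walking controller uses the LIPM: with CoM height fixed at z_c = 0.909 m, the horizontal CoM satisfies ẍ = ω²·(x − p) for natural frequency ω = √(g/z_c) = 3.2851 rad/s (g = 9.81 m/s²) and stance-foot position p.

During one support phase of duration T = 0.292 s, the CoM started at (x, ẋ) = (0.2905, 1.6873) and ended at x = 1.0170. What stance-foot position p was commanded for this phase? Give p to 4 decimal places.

p = -0.0211

ωT = 3.2851·0.292 = 0.959249; cosh(ωT) = 1.496458, sinh(ωT) = 1.113278
x(T) = p + (x₀−p)·cosh(ωT) + (ẋ₀/ω)·sinh(ωT) ⇒ p·(1 − cosh) = x(T) − x₀·cosh − (ẋ₀/ω)·sinh
numerator   = 1.0170 − (0.2905)·1.496458 − (1.6873/3.2851)·1.113278 = 0.010475
denominator = 1 − 1.496458 = -0.496458
p = 0.010475 / -0.496458 = -0.0211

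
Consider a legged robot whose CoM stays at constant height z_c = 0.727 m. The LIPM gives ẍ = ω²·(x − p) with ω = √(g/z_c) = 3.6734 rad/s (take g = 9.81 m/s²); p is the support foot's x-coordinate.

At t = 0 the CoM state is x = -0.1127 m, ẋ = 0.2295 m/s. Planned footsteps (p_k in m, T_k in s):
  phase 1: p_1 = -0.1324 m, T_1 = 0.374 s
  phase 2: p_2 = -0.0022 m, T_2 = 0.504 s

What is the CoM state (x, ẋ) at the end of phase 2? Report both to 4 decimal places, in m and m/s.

x = 0.6059, ẋ = 2.3151

phase 1: p=-0.1324, T=0.374, ωT=1.373852, cosh=2.101834, sinh=1.848704; start (x,ẋ)=(-0.112700, 0.229500) → end (x,ẋ)=(0.024506, 0.616154)
phase 2: p=-0.0022, T=0.504, ωT=1.851394, cosh=3.262853, sinh=3.105835; start (x,ẋ)=(0.024506, 0.616154) → end (x,ẋ)=(0.605892, 2.315109)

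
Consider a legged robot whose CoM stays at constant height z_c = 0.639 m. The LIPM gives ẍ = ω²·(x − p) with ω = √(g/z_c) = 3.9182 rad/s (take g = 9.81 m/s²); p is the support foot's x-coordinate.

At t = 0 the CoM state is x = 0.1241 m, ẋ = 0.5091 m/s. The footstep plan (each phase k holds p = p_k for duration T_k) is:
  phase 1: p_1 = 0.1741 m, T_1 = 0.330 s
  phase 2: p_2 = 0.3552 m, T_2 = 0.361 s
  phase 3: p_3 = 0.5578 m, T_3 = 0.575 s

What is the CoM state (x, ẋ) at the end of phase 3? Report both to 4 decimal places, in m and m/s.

x = 1.7365, ẋ = 4.7249

phase 1: p=0.1741, T=0.330, ωT=1.293006, cosh=1.959084, sinh=1.684639; start (x,ẋ)=(0.124100, 0.509100) → end (x,ẋ)=(0.295035, 0.667332)
phase 2: p=0.3552, T=0.361, ωT=1.414470, cosh=2.178680, sinh=1.935626; start (x,ẋ)=(0.295035, 0.667332) → end (x,ẋ)=(0.553787, 0.997598)
phase 3: p=0.5578, T=0.575, ωT=2.252965, cosh=4.810498, sinh=4.705411; start (x,ẋ)=(0.553787, 0.997598) → end (x,ẋ)=(1.736520, 4.724949)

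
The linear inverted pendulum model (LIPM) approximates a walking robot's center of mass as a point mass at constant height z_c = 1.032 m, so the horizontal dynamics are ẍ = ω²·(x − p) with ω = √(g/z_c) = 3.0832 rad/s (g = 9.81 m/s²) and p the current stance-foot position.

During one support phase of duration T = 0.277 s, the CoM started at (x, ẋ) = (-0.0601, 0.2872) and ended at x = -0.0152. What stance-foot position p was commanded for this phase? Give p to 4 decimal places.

ωT = 3.0832·0.277 = 0.854046; cosh(ωT) = 1.387411, sinh(ωT) = 0.961722
x(T) = p + (x₀−p)·cosh(ωT) + (ẋ₀/ω)·sinh(ωT) ⇒ p·(1 − cosh) = x(T) − x₀·cosh − (ẋ₀/ω)·sinh
numerator   = -0.0152 − (-0.0601)·1.387411 − (0.2872/3.0832)·0.961722 = -0.021401
denominator = 1 − 1.387411 = -0.387411
p = -0.021401 / -0.387411 = 0.0552

p = 0.0552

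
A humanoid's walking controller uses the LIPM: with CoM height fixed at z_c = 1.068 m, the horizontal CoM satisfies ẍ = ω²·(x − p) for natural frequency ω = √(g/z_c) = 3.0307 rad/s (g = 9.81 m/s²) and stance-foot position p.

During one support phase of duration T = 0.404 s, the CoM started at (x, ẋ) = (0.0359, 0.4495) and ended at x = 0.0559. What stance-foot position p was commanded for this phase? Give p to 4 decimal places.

ωT = 3.0307·0.404 = 1.224403; cosh(ωT) = 1.848033, sinh(ωT) = 1.554100
x(T) = p + (x₀−p)·cosh(ωT) + (ẋ₀/ω)·sinh(ωT) ⇒ p·(1 − cosh) = x(T) − x₀·cosh − (ẋ₀/ω)·sinh
numerator   = 0.0559 − (0.0359)·1.848033 − (0.4495/3.0307)·1.554100 = -0.240942
denominator = 1 − 1.848033 = -0.848033
p = -0.240942 / -0.848033 = 0.2841

p = 0.2841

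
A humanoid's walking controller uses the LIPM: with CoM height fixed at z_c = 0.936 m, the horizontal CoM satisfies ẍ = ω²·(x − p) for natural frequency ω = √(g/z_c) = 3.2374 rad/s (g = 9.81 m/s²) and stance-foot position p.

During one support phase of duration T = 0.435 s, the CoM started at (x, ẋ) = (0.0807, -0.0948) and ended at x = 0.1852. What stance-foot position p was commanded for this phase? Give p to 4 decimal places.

p = -0.0571

ωT = 3.2374·0.435 = 1.408269; cosh(ωT) = 2.166719, sinh(ωT) = 1.922153
x(T) = p + (x₀−p)·cosh(ωT) + (ẋ₀/ω)·sinh(ωT) ⇒ p·(1 − cosh) = x(T) − x₀·cosh − (ẋ₀/ω)·sinh
numerator   = 0.1852 − (0.0807)·2.166719 − (-0.0948/3.2374)·1.922153 = 0.066632
denominator = 1 − 2.166719 = -1.166719
p = 0.066632 / -1.166719 = -0.0571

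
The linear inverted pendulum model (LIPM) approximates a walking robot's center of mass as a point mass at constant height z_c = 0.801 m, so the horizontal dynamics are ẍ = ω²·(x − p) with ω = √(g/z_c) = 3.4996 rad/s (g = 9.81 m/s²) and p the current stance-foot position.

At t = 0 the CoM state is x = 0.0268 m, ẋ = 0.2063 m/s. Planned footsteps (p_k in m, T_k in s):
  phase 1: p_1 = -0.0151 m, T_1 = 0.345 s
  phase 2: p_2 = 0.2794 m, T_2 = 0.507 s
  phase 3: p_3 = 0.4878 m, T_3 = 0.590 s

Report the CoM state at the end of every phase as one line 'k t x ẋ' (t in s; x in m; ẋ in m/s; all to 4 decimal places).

phase 1: p=-0.0151, T=0.345, ωT=1.207362, cosh=1.821817, sinh=1.522832; start (x,ẋ)=(0.026800, 0.206300) → end (x,ẋ)=(0.151005, 0.599139)
phase 2: p=0.2794, T=0.507, ωT=1.774297, cosh=3.032869, sinh=2.863267; start (x,ẋ)=(0.151005, 0.599139) → end (x,ẋ)=(0.380190, 0.530550)
phase 3: p=0.4878, T=0.590, ωT=2.064764, cosh=4.005143, sinh=3.878294; start (x,ẋ)=(0.380190, 0.530550) → end (x,ẋ)=(0.644769, 0.664399)

1 0.3450 0.1510 0.5991
2 0.8520 0.3802 0.5305
3 1.4420 0.6448 0.6644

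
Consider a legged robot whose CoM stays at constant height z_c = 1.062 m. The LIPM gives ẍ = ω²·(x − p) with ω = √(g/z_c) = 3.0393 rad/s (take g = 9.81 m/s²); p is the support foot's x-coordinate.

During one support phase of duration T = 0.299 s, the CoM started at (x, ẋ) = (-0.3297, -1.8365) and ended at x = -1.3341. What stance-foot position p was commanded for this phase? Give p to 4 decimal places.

p = 0.5219

ωT = 3.0393·0.299 = 0.908751; cosh(ωT) = 1.442124, sinh(ωT) = 1.039097
x(T) = p + (x₀−p)·cosh(ωT) + (ẋ₀/ω)·sinh(ωT) ⇒ p·(1 − cosh) = x(T) − x₀·cosh − (ẋ₀/ω)·sinh
numerator   = -1.3341 − (-0.3297)·1.442124 − (-1.8365/3.0393)·1.039097 = -0.230756
denominator = 1 − 1.442124 = -0.442124
p = -0.230756 / -0.442124 = 0.5219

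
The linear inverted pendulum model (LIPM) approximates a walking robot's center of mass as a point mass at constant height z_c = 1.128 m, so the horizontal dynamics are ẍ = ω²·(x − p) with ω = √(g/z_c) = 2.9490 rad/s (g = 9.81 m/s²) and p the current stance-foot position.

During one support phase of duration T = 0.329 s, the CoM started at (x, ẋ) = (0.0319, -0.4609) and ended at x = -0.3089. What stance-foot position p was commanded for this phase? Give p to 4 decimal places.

p = 0.3547

ωT = 2.9490·0.329 = 0.970221; cosh(ωT) = 1.508763, sinh(ωT) = 1.129764
x(T) = p + (x₀−p)·cosh(ωT) + (ẋ₀/ω)·sinh(ωT) ⇒ p·(1 − cosh) = x(T) − x₀·cosh − (ẋ₀/ω)·sinh
numerator   = -0.3089 − (0.0319)·1.508763 − (-0.4609/2.9490)·1.129764 = -0.180458
denominator = 1 − 1.508763 = -0.508763
p = -0.180458 / -0.508763 = 0.3547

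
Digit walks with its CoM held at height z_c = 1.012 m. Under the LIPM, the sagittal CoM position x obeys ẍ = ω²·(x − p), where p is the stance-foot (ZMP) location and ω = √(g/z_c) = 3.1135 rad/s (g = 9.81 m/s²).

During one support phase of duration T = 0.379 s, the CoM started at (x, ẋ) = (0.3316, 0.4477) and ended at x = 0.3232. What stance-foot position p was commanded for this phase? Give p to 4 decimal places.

ωT = 3.1135·0.379 = 1.180017; cosh(ωT) = 1.780851, sinh(ωT) = 1.473577
x(T) = p + (x₀−p)·cosh(ωT) + (ẋ₀/ω)·sinh(ωT) ⇒ p·(1 − cosh) = x(T) − x₀·cosh − (ẋ₀/ω)·sinh
numerator   = 0.3232 − (0.3316)·1.780851 − (0.4477/3.1135)·1.473577 = -0.479220
denominator = 1 − 1.780851 = -0.780851
p = -0.479220 / -0.780851 = 0.6137

p = 0.6137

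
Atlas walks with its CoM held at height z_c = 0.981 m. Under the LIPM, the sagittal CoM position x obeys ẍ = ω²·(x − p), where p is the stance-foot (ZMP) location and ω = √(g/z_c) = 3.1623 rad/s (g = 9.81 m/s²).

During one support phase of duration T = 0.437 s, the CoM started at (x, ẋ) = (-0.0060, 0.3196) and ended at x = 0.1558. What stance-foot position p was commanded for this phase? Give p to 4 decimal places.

p = 0.0180

ωT = 3.1623·0.437 = 1.381925; cosh(ωT) = 2.116828, sinh(ωT) = 1.865733
x(T) = p + (x₀−p)·cosh(ωT) + (ẋ₀/ω)·sinh(ωT) ⇒ p·(1 − cosh) = x(T) − x₀·cosh − (ẋ₀/ω)·sinh
numerator   = 0.1558 − (-0.0060)·2.116828 − (0.3196/3.1623)·1.865733 = -0.020061
denominator = 1 − 2.116828 = -1.116828
p = -0.020061 / -1.116828 = 0.0180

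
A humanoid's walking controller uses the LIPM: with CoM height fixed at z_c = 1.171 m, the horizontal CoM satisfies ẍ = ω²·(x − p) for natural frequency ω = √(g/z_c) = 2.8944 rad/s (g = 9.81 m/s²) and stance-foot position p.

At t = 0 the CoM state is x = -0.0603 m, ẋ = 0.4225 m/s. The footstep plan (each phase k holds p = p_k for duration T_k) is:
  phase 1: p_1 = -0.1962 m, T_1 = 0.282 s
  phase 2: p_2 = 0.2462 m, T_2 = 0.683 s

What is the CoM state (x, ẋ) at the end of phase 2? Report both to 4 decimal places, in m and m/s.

x = 0.9199, ẋ = 2.1290

phase 1: p=-0.1962, T=0.282, ωT=0.816221, cosh=1.352017, sinh=0.909918; start (x,ẋ)=(-0.060300, 0.422500) → end (x,ẋ)=(0.120361, 0.929143)
phase 2: p=0.2462, T=0.683, ωT=1.976875, cosh=3.679324, sinh=3.540822; start (x,ẋ)=(0.120361, 0.929143) → end (x,ẋ)=(0.919852, 2.128951)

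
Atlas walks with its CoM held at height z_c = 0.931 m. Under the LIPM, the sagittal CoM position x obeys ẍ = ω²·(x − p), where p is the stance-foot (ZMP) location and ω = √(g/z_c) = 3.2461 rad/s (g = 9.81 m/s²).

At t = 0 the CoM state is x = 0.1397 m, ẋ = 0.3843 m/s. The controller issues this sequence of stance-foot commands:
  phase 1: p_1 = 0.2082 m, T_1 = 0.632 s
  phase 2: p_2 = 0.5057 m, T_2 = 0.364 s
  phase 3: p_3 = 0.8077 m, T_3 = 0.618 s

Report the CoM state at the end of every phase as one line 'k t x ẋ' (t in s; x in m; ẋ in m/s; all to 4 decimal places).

1 0.6320 0.3903 0.6689
2 0.9960 0.6041 0.6395
3 1.6140 0.7562 0.0076

phase 1: p=0.2082, T=0.632, ωT=2.051535, cosh=3.954186, sinh=3.825649; start (x,ẋ)=(0.139700, 0.384300) → end (x,ẋ)=(0.390250, 0.668931)
phase 2: p=0.5057, T=0.364, ωT=1.181580, cosh=1.783157, sinh=1.476364; start (x,ẋ)=(0.390250, 0.668931) → end (x,ẋ)=(0.604072, 0.639523)
phase 3: p=0.8077, T=0.618, ωT=2.006090, cosh=3.784352, sinh=3.649839; start (x,ẋ)=(0.604072, 0.639523) → end (x,ẋ)=(0.756165, 0.007650)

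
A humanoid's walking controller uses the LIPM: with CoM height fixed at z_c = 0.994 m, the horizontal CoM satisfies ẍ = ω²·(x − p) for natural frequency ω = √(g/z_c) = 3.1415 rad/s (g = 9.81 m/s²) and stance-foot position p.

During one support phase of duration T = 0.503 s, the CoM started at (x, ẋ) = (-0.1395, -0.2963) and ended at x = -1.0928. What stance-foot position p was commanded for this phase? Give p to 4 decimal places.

p = 0.3400

ωT = 3.1415·0.503 = 1.580175; cosh(ωT) = 2.530871, sinh(ωT) = 2.324932
x(T) = p + (x₀−p)·cosh(ωT) + (ẋ₀/ω)·sinh(ωT) ⇒ p·(1 − cosh) = x(T) − x₀·cosh − (ẋ₀/ω)·sinh
numerator   = -1.0928 − (-0.1395)·2.530871 − (-0.2963/3.1415)·2.324932 = -0.520461
denominator = 1 − 2.530871 = -1.530871
p = -0.520461 / -1.530871 = 0.3400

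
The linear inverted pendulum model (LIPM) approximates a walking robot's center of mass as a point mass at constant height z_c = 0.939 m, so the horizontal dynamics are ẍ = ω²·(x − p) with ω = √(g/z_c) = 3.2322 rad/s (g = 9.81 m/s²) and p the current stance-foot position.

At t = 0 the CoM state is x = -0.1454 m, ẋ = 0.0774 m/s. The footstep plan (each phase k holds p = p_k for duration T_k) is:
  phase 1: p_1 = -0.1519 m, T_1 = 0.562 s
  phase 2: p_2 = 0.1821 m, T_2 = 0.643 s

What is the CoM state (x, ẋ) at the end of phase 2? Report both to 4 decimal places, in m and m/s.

x = -0.4253, ẋ = -1.8270

phase 1: p=-0.1519, T=0.562, ωT=1.816496, cosh=3.156433, sinh=2.993839; start (x,ẋ)=(-0.145400, 0.077400) → end (x,ẋ)=(-0.059691, 0.307206)
phase 2: p=0.1821, T=0.643, ωT=2.078305, cosh=4.058026, sinh=3.932884; start (x,ẋ)=(-0.059691, 0.307206) → end (x,ẋ)=(-0.425291, -1.826965)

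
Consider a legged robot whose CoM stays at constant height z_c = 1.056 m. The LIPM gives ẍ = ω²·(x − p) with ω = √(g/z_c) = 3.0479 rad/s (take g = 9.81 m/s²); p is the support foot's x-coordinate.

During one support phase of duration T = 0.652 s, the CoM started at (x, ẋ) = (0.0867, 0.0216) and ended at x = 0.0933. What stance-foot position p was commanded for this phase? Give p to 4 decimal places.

ωT = 3.0479·0.652 = 1.987231; cosh(ωT) = 3.716189, sinh(ωT) = 3.579115
x(T) = p + (x₀−p)·cosh(ωT) + (ẋ₀/ω)·sinh(ωT) ⇒ p·(1 − cosh) = x(T) − x₀·cosh − (ẋ₀/ω)·sinh
numerator   = 0.0933 − (0.0867)·3.716189 − (0.0216/3.0479)·3.579115 = -0.254258
denominator = 1 − 3.716189 = -2.716189
p = -0.254258 / -2.716189 = 0.0936

p = 0.0936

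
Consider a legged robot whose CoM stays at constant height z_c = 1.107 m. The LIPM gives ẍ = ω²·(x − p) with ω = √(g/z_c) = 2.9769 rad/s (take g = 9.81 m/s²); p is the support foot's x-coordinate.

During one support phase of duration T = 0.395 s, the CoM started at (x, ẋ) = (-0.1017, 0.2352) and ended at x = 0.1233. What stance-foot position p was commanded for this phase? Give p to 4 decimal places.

p = -0.2426

ωT = 2.9769·0.395 = 1.175876; cosh(ωT) = 1.774764, sinh(ωT) = 1.466215
x(T) = p + (x₀−p)·cosh(ωT) + (ẋ₀/ω)·sinh(ωT) ⇒ p·(1 − cosh) = x(T) − x₀·cosh − (ẋ₀/ω)·sinh
numerator   = 0.1233 − (-0.1017)·1.774764 − (0.2352/2.9769)·1.466215 = 0.187950
denominator = 1 − 1.774764 = -0.774764
p = 0.187950 / -0.774764 = -0.2426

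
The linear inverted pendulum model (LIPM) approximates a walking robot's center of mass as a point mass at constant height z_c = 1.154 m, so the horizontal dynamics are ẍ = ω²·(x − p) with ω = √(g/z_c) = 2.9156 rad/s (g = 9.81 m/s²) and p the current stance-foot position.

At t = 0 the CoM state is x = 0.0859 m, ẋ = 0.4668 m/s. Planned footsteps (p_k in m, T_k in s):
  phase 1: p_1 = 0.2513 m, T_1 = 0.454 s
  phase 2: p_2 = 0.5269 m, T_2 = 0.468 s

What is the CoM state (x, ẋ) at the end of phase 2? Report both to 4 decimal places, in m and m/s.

phase 1: p=0.2513, T=0.454, ωT=1.323682, cosh=2.011692, sinh=1.745539; start (x,ẋ)=(0.085900, 0.466800) → end (x,ẋ)=(0.198034, 0.097289)
phase 2: p=0.5269, T=0.468, ωT=1.364501, cosh=2.084639, sinh=1.829130; start (x,ẋ)=(0.198034, 0.097289) → end (x,ẋ)=(-0.097631, -1.551033)

x = -0.0976, ẋ = -1.5510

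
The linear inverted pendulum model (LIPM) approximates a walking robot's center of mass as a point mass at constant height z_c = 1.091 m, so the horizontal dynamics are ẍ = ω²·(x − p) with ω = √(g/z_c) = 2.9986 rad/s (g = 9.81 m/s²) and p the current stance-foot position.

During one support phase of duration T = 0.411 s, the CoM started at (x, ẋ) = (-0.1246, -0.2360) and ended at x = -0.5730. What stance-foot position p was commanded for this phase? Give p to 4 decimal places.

ωT = 2.9986·0.411 = 1.232425; cosh(ωT) = 1.860560, sinh(ωT) = 1.568975
x(T) = p + (x₀−p)·cosh(ωT) + (ẋ₀/ω)·sinh(ωT) ⇒ p·(1 − cosh) = x(T) − x₀·cosh − (ẋ₀/ω)·sinh
numerator   = -0.5730 − (-0.1246)·1.860560 − (-0.2360/2.9986)·1.568975 = -0.217691
denominator = 1 − 1.860560 = -0.860560
p = -0.217691 / -0.860560 = 0.2530

p = 0.2530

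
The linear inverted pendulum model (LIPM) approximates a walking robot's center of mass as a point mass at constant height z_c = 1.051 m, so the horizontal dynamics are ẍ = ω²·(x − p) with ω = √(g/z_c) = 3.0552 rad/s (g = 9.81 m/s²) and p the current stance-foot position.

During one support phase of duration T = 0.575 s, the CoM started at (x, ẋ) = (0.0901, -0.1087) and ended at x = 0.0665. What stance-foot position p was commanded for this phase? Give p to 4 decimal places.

p = 0.0516

ωT = 3.0552·0.575 = 1.756740; cosh(ωT) = 2.983063, sinh(ωT) = 2.810457
x(T) = p + (x₀−p)·cosh(ωT) + (ẋ₀/ω)·sinh(ωT) ⇒ p·(1 − cosh) = x(T) − x₀·cosh − (ẋ₀/ω)·sinh
numerator   = 0.0665 − (0.0901)·2.983063 − (-0.1087/3.0552)·2.810457 = -0.102282
denominator = 1 − 2.983063 = -1.983063
p = -0.102282 / -1.983063 = 0.0516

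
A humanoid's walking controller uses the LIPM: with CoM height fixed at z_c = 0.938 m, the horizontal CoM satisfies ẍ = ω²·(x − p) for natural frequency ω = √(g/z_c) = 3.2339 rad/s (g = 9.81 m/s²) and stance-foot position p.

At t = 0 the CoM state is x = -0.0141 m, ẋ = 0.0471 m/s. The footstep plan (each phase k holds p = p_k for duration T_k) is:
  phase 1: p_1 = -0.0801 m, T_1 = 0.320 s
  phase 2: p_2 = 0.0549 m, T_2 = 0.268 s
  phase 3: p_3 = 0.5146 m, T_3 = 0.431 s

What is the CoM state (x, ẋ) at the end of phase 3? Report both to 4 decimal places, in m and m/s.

phase 1: p=-0.0801, T=0.320, ωT=1.034848, cosh=1.584979, sinh=1.229699; start (x,ẋ)=(-0.014100, 0.047100) → end (x,ẋ)=(0.042419, 0.337116)
phase 2: p=0.0549, T=0.268, ωT=0.866685, cosh=1.399677, sinh=0.979335; start (x,ẋ)=(0.042419, 0.337116) → end (x,ẋ)=(0.139520, 0.432324)
phase 3: p=0.5146, T=0.431, ωT=1.393811, cosh=2.139154, sinh=1.891026; start (x,ẋ)=(0.139520, 0.432324) → end (x,ẋ)=(-0.034951, -1.368950)

x = -0.0350, ẋ = -1.3690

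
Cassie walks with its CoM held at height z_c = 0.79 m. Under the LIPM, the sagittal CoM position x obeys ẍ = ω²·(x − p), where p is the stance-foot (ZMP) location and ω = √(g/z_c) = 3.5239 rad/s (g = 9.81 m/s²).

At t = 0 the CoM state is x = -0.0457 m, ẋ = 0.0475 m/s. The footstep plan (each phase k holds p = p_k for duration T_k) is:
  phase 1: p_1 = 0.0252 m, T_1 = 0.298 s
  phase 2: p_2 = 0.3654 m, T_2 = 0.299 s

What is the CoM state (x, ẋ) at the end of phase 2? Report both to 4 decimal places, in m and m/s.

phase 1: p=0.0252, T=0.298, ωT=1.050122, cosh=1.603948, sinh=1.254053; start (x,ẋ)=(-0.045700, 0.047500) → end (x,ẋ)=(-0.071616, -0.237131)
phase 2: p=0.3654, T=0.299, ωT=1.053646, cosh=1.608377, sinh=1.259713; start (x,ẋ)=(-0.071616, -0.237131) → end (x,ẋ)=(-0.422255, -2.321354)

x = -0.4223, ẋ = -2.3214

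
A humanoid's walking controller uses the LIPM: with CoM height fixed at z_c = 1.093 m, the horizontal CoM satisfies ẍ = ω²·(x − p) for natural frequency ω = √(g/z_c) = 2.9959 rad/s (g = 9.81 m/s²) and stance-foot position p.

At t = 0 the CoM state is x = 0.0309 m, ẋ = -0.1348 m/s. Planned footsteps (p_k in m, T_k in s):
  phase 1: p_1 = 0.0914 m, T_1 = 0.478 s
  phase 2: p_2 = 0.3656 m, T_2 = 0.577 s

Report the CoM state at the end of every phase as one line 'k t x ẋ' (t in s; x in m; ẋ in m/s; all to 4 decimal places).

phase 1: p=0.0914, T=0.478, ωT=1.432040, cosh=2.213027, sinh=1.974206; start (x,ẋ)=(0.030900, -0.134800) → end (x,ẋ)=(-0.131317, -0.656145)
phase 2: p=0.3656, T=0.577, ωT=1.728634, cosh=2.905241, sinh=2.727715; start (x,ẋ)=(-0.131317, -0.656145) → end (x,ẋ)=(-1.675473, -5.967046)

1 0.4780 -0.1313 -0.6561
2 1.0550 -1.6755 -5.9670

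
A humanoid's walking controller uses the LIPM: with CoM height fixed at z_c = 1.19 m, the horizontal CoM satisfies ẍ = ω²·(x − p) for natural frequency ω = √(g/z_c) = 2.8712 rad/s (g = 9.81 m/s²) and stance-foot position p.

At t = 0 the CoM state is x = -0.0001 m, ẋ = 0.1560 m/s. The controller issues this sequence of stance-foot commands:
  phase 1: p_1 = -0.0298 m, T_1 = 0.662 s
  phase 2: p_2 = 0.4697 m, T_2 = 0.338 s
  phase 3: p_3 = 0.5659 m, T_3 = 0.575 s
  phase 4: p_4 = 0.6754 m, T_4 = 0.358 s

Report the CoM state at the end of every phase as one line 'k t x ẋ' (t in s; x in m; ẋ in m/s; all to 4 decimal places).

phase 1: p=-0.0298, T=0.662, ωT=1.900734, cosh=3.420133, sinh=3.270674; start (x,ẋ)=(-0.000100, 0.156000) → end (x,ẋ)=(0.249482, 0.812446)
phase 2: p=0.4697, T=0.338, ωT=0.970466, cosh=1.509040, sinh=1.130133; start (x,ẋ)=(0.249482, 0.812446) → end (x,ẋ)=(0.457170, 0.511443)
phase 3: p=0.5659, T=0.575, ωT=1.650940, cosh=2.701873, sinh=2.510004; start (x,ẋ)=(0.457170, 0.511443) → end (x,ẋ)=(0.719229, 0.598267)
phase 4: p=0.6754, T=0.358, ωT=1.027890, cosh=1.576461, sinh=1.218700; start (x,ẋ)=(0.719229, 0.598267) → end (x,ẋ)=(0.998433, 1.096507)

1 0.6620 0.2495 0.8124
2 1.0000 0.4572 0.5114
3 1.5750 0.7192 0.5983
4 1.9330 0.9984 1.0965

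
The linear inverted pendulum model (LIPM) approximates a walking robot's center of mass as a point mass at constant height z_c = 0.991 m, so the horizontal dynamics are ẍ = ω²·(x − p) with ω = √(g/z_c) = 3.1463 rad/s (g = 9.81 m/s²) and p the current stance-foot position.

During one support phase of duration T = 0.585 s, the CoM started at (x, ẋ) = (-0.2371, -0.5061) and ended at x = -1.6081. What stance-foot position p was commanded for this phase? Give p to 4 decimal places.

p = 0.1563

ωT = 3.1463·0.585 = 1.840585; cosh(ωT) = 3.229475, sinh(ωT) = 3.070751
x(T) = p + (x₀−p)·cosh(ωT) + (ẋ₀/ω)·sinh(ωT) ⇒ p·(1 − cosh) = x(T) − x₀·cosh − (ẋ₀/ω)·sinh
numerator   = -1.6081 − (-0.2371)·3.229475 − (-0.5061/3.1463)·3.070751 = -0.348444
denominator = 1 − 3.229475 = -2.229475
p = -0.348444 / -2.229475 = 0.1563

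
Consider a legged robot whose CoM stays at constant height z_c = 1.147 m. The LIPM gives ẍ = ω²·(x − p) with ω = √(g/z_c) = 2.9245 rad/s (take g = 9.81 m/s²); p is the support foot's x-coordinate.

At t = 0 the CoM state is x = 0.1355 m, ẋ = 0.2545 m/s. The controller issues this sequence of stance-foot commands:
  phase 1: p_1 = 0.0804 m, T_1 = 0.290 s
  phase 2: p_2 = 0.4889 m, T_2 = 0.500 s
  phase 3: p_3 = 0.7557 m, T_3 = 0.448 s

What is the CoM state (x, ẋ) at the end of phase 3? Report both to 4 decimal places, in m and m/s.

phase 1: p=0.0804, T=0.290, ωT=0.848105, cosh=1.381722, sinh=0.953496; start (x,ẋ)=(0.135500, 0.254500) → end (x,ẋ)=(0.239509, 0.505294)
phase 2: p=0.4889, T=0.500, ωT=1.462250, cosh=2.273687, sinh=2.041972; start (x,ẋ)=(0.239509, 0.505294) → end (x,ẋ)=(0.274675, -0.340417)
phase 3: p=0.7557, T=0.448, ωT=1.310176, cosh=1.988299, sinh=1.718527; start (x,ẋ)=(0.274675, -0.340417) → end (x,ẋ)=(-0.400761, -3.094400)

x = -0.4008, ẋ = -3.0944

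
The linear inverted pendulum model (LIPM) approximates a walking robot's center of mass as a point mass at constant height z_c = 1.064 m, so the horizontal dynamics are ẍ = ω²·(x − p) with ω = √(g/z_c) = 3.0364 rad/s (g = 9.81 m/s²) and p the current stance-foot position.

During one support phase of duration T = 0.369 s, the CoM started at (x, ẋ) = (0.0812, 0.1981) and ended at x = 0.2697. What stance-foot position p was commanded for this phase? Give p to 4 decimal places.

ωT = 3.0364·0.369 = 1.120432; cosh(ωT) = 1.696158, sinh(ωT) = 1.370019
x(T) = p + (x₀−p)·cosh(ωT) + (ẋ₀/ω)·sinh(ωT) ⇒ p·(1 − cosh) = x(T) − x₀·cosh − (ẋ₀/ω)·sinh
numerator   = 0.2697 − (0.0812)·1.696158 − (0.1981/3.0364)·1.370019 = 0.042590
denominator = 1 − 1.696158 = -0.696158
p = 0.042590 / -0.696158 = -0.0612

p = -0.0612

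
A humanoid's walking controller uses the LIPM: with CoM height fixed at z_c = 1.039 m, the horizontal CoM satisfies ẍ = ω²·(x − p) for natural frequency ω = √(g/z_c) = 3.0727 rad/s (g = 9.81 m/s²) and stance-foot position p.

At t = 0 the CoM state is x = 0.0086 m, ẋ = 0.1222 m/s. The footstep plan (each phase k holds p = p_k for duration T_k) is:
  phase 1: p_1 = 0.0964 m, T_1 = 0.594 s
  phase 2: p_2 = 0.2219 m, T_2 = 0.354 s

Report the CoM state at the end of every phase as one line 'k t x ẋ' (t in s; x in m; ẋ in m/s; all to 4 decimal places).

1 0.5940 -0.0629 -0.4262
2 0.9480 -0.4311 -1.8551

phase 1: p=0.0964, T=0.594, ωT=1.825184, cosh=3.182562, sinh=3.021374; start (x,ẋ)=(0.008600, 0.122200) → end (x,ẋ)=(-0.062870, -0.426206)
phase 2: p=0.2219, T=0.354, ωT=1.087736, cosh=1.652263, sinh=1.315284; start (x,ẋ)=(-0.062870, -0.426206) → end (x,ẋ)=(-0.431055, -1.855096)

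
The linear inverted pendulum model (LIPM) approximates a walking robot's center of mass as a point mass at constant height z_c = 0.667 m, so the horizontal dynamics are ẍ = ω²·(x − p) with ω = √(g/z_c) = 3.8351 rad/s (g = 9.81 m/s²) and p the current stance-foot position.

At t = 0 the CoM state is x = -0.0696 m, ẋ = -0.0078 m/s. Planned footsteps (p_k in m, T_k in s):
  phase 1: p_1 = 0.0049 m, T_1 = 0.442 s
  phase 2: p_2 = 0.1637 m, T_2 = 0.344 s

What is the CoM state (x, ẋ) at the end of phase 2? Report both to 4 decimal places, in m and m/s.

x = -0.9361, ẋ = -4.0413

phase 1: p=0.0049, T=0.442, ωT=1.695114, cosh=2.815423, sinh=2.631845; start (x,ẋ)=(-0.069600, -0.007800) → end (x,ẋ)=(-0.210202, -0.773918)
phase 2: p=0.1637, T=0.344, ωT=1.319274, cosh=2.004018, sinh=1.736688; start (x,ẋ)=(-0.210202, -0.773918) → end (x,ẋ)=(-0.936067, -4.041271)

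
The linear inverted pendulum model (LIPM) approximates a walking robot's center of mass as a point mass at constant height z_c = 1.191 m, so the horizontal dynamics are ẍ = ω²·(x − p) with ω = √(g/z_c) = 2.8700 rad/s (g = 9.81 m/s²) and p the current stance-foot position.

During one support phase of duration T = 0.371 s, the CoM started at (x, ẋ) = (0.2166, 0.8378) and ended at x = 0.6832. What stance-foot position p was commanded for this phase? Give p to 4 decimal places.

ωT = 2.8700·0.371 = 1.064770; cosh(ωT) = 1.622490, sinh(ωT) = 1.277682
x(T) = p + (x₀−p)·cosh(ωT) + (ẋ₀/ω)·sinh(ωT) ⇒ p·(1 − cosh) = x(T) − x₀·cosh − (ẋ₀/ω)·sinh
numerator   = 0.6832 − (0.2166)·1.622490 − (0.8378/2.8700)·1.277682 = -0.041208
denominator = 1 − 1.622490 = -0.622490
p = -0.041208 / -0.622490 = 0.0662

p = 0.0662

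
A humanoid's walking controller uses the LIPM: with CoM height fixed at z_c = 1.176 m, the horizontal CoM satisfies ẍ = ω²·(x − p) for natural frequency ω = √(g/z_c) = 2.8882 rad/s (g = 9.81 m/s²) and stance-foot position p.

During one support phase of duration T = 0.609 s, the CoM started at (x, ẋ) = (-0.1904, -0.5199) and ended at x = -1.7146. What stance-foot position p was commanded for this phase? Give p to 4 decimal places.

ωT = 2.8882·0.609 = 1.758914; cosh(ωT) = 2.989180, sinh(ωT) = 2.816948
x(T) = p + (x₀−p)·cosh(ωT) + (ẋ₀/ω)·sinh(ωT) ⇒ p·(1 − cosh) = x(T) − x₀·cosh − (ẋ₀/ω)·sinh
numerator   = -1.7146 − (-0.1904)·2.989180 − (-0.5199/2.8882)·2.816948 = -0.638386
denominator = 1 − 2.989180 = -1.989180
p = -0.638386 / -1.989180 = 0.3209

p = 0.3209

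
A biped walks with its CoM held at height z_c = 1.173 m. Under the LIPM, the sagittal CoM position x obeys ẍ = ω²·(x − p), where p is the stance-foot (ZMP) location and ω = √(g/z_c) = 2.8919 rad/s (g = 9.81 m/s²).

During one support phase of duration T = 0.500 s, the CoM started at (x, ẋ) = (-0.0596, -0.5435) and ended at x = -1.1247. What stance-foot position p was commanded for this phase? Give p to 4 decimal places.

p = 0.4951

ωT = 2.8919·0.500 = 1.445950; cosh(ωT) = 2.240703, sinh(ωT) = 2.005181
x(T) = p + (x₀−p)·cosh(ωT) + (ẋ₀/ω)·sinh(ωT) ⇒ p·(1 − cosh) = x(T) − x₀·cosh − (ẋ₀/ω)·sinh
numerator   = -1.1247 − (-0.0596)·2.240703 − (-0.5435/2.8919)·2.005181 = -0.614303
denominator = 1 − 2.240703 = -1.240703
p = -0.614303 / -1.240703 = 0.4951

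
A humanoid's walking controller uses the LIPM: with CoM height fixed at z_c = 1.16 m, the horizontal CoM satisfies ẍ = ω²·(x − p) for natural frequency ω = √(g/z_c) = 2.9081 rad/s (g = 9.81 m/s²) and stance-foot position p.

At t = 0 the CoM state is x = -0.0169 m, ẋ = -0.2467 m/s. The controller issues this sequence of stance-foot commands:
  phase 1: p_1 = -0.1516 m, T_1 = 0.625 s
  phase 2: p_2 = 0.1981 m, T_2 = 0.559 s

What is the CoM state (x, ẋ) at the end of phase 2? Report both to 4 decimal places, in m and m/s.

phase 1: p=-0.1516, T=0.625, ωT=1.817563, cosh=3.159627, sinh=2.997206; start (x,ẋ)=(-0.016900, -0.246700) → end (x,ẋ)=(0.019743, 0.394589)
phase 2: p=0.1981, T=0.559, ωT=1.625628, cosh=2.639198, sinh=2.442410; start (x,ẋ)=(0.019743, 0.394589) → end (x,ẋ)=(0.058781, -0.225433)

x = 0.0588, ẋ = -0.2254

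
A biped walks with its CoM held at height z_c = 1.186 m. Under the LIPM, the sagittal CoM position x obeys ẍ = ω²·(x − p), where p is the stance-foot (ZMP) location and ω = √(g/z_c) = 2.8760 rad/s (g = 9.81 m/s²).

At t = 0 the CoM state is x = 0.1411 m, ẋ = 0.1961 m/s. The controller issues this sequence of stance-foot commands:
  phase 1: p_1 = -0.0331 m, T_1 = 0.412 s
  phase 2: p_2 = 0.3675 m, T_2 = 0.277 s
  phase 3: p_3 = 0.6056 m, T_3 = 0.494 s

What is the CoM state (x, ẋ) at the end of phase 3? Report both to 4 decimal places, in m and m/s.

phase 1: p=-0.0331, T=0.412, ωT=1.184912, cosh=1.788086, sinh=1.482313; start (x,ẋ)=(0.141100, 0.196100) → end (x,ẋ)=(0.379456, 1.093281)
phase 2: p=0.3675, T=0.277, ωT=0.796652, cosh=1.334469, sinh=0.883633; start (x,ẋ)=(0.379456, 1.093281) → end (x,ẋ)=(0.719359, 1.489334)
phase 3: p=0.6056, T=0.494, ωT=1.420744, cosh=2.190867, sinh=1.949333; start (x,ẋ)=(0.719359, 1.489334) → end (x,ẋ)=(1.864291, 3.900698)

x = 1.8643, ẋ = 3.9007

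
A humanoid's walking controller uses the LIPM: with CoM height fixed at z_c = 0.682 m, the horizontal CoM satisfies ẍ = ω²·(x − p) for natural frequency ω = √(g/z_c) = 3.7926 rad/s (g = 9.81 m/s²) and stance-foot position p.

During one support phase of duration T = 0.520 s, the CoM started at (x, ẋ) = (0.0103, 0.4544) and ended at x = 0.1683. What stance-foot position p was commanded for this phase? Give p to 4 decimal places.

ωT = 3.7926·0.520 = 1.972152; cosh(ωT) = 3.662641, sinh(ωT) = 3.523484
x(T) = p + (x₀−p)·cosh(ωT) + (ẋ₀/ω)·sinh(ωT) ⇒ p·(1 − cosh) = x(T) − x₀·cosh − (ẋ₀/ω)·sinh
numerator   = 0.1683 − (0.0103)·3.662641 − (0.4544/3.7926)·3.523484 = -0.291582
denominator = 1 − 3.662641 = -2.662641
p = -0.291582 / -2.662641 = 0.1095

p = 0.1095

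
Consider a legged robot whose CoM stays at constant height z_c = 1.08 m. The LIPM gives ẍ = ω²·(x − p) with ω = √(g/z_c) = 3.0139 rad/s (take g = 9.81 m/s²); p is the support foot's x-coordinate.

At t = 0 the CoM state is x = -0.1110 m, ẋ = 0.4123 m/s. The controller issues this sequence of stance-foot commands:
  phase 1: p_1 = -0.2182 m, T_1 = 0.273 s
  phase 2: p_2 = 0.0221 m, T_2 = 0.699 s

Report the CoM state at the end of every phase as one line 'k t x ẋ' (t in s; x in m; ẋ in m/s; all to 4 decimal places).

1 0.2730 0.0531 0.8568
2 0.9720 1.3026 3.9521

phase 1: p=-0.2182, T=0.273, ωT=0.822795, cosh=1.358028, sinh=0.918826; start (x,ẋ)=(-0.111000, 0.412300) → end (x,ẋ)=(0.053076, 0.856779)
phase 2: p=0.0221, T=0.699, ωT=2.106716, cosh=4.171418, sinh=4.049781; start (x,ẋ)=(0.053076, 0.856779) → end (x,ẋ)=(1.302566, 3.952058)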